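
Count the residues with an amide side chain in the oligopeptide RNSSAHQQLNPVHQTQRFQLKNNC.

Only N (asparagine) and Q (glutamine) carry a side-chain carboxamide.
Matching residues: N2, Q7, Q8, N10, Q14, Q16, Q19, N22, N23.

9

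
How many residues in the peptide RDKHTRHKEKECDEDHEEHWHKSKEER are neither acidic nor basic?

Acidic: D, E. Basic: K, R, H. All other residues are neither.
Matching residues: T5, C12, W20, S23.

4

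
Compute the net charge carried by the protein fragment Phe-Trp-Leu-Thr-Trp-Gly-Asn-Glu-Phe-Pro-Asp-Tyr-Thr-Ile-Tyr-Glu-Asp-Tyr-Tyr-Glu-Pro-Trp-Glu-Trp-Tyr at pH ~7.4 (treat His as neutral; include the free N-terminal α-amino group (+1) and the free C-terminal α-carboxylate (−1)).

-6

The side chains ionized at physiological pH are Lys/Arg (+1) and Asp/Glu (−1); with His treated as neutral, nothing else contributes.
Positive (K, R): none → +0.
Negative (D, E): Glu8, Asp11, Glu16, Asp17, Glu20, Glu23 → −6.
The N-terminus (+1) and C-terminus (−1) cancel.
Net charge = (+0) + (−6) = −6.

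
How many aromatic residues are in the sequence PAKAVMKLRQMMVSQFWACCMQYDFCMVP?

The aromatic amino acids are Phe (F, benzyl), Trp (W, indole), and Tyr (Y, phenol).
Matching residues: F16, W17, Y23, F25.

4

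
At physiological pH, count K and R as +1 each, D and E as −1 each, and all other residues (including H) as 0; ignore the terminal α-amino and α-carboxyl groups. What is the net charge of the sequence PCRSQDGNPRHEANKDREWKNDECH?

Positive (K, R): R3, R10, K15, R17, K20 → +5.
Negative (D, E): D6, E12, D16, E18, D22, E23 → −6.
Net charge = (+5) + (−6) = −1.

-1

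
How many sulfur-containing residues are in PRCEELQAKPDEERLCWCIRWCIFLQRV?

4

Cysteine (C, thiol) and methionine (M, thioether) are the two sulfur-containing amino acids.
Matching residues: C3, C16, C18, C22.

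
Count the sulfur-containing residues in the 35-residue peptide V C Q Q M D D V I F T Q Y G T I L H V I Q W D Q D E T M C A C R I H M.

The sulfur-bearing residues are cysteine (–SH) and methionine (–S–CH₃).
Matching residues: C2, M5, M28, C29, C31, M35.

6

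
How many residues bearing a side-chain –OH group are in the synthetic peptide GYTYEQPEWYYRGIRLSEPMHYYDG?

S, T, and Y are the three residues with a side-chain hydroxyl.
Matching residues: Y2, T3, Y4, Y10, Y11, S17, Y22, Y23.

8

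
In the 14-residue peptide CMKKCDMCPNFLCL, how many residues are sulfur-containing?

6

Cysteine (C, thiol) and methionine (M, thioether) are the two sulfur-containing amino acids.
Matching residues: C1, M2, C5, M7, C8, C13.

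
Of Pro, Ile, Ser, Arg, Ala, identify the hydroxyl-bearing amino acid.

Serine (S), threonine (T), and tyrosine (Y) each carry a hydroxyl group on the side chain.
Of the listed options, only Ser belongs to this group.

Ser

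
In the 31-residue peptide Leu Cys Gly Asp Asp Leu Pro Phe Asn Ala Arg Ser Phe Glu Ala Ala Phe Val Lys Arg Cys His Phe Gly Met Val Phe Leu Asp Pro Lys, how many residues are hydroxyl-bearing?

Serine (S), threonine (T), and tyrosine (Y) each carry a hydroxyl group on the side chain.
Matching residues: Ser12.

1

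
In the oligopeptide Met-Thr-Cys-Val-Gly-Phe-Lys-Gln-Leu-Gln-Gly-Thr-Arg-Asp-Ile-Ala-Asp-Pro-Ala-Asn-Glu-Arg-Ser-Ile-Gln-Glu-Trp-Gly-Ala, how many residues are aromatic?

The aromatic amino acids are Phe (F, benzyl), Trp (W, indole), and Tyr (Y, phenol).
Matching residues: Phe6, Trp27.

2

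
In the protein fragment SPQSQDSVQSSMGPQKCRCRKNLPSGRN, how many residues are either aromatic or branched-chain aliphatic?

Aromatic: F, W, Y. Branched-chain aliphatic: I, L, V.
Aromatic residues here: none (0).
Branched-chain aliphatic residues here: V8, L23 (2).
The two groups share no amino acid, so total = 0 + 2 = 2.

2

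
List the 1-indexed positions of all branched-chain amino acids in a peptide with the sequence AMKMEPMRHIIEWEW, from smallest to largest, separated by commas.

Valine (V), leucine (L), and isoleucine (I) are the branched-chain amino acids.
Matching residues: I10, I11.

10, 11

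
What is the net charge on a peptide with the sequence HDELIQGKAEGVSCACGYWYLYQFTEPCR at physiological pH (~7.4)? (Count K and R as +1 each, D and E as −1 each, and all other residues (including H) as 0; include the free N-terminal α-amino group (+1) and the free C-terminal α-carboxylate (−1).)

-2

Positive (K, R): K8, R29 → +2.
Negative (D, E): D2, E3, E10, E26 → −4.
The N-terminus (+1) and C-terminus (−1) cancel.
Net charge = (+2) + (−4) = −2.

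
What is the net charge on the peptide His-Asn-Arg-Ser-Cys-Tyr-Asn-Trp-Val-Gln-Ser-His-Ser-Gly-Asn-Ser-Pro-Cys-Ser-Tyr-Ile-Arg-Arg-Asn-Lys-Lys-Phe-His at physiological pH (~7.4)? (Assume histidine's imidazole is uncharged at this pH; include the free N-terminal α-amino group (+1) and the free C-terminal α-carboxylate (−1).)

The side chains ionized at physiological pH are Lys/Arg (+1) and Asp/Glu (−1); with His treated as neutral, nothing else contributes.
Positive (K, R): Arg3, Arg22, Arg23, Lys25, Lys26 → +5.
Negative (D, E): none → −0.
The N-terminus (+1) and C-terminus (−1) cancel.
Net charge = (+5) + (−0) = +5.

+5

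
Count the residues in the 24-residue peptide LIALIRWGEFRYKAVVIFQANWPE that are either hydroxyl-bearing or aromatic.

Hydroxyl-bearing: S, T, Y. Aromatic: F, W, Y.
Hydroxyl-bearing residues here: Y12 (1).
Aromatic residues here: W7, F10, Y12, F18, W22 (5).
Y is in both groups, so the 1 Y residue must not be double-counted.
Total = 1 + 5 − 1 = 5.

5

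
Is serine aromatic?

No

F, W, and Y each carry an aromatic ring on the side chain.
Serine is not in this group.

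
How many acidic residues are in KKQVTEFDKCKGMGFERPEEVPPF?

Aspartate (D) and glutamate (E) have carboxylic-acid side chains and are the acidic amino acids.
Matching residues: E6, D8, E16, E19, E20.

5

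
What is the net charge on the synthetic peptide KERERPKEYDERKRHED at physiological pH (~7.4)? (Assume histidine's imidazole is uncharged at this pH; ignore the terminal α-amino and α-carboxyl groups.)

At pH ~7.4 the Lys and Arg side chains are protonated (+1), the Asp and Glu side chains are deprotonated (−1), and with His taken as neutral all other side chains carry no charge.
Positive (K, R): K1, R3, R5, K7, R12, K13, R14 → +7.
Negative (D, E): E2, E4, E8, D10, E11, E16, D17 → −7.
Net charge = (+7) + (−7) = 0.

0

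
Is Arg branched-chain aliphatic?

V, L, and I make up the branched-chain aliphatic group.
Arginine is not in this group.

No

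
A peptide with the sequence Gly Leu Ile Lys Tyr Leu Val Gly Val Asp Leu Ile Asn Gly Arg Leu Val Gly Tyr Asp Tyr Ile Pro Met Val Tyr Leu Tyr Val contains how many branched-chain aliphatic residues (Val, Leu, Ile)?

13

Matching residues: Leu2, Ile3, Leu6, Val7, Val9, Leu11, Ile12, Leu16, Val17, Ile22, Val25, Leu27, Val29.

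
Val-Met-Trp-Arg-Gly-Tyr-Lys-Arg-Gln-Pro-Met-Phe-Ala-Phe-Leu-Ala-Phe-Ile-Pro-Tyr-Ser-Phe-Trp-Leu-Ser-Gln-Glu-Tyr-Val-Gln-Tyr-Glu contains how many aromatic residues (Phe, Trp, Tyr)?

10

Matching residues: Trp3, Tyr6, Phe12, Phe14, Phe17, Tyr20, Phe22, Trp23, Tyr28, Tyr31.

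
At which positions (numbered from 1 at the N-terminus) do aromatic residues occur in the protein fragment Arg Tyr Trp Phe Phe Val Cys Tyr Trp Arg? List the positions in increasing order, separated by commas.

The aromatic amino acids are Phe (F, benzyl), Trp (W, indole), and Tyr (Y, phenol).
Matching residues: Tyr2, Trp3, Phe4, Phe5, Tyr8, Trp9.

2, 3, 4, 5, 8, 9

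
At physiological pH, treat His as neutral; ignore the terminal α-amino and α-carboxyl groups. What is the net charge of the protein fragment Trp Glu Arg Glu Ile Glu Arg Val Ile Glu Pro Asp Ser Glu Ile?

Near pH 7.4, K and R contribute +1 each, D and E contribute −1 each, and every other side chain (His included, as stated) is uncharged.
Positive (K, R): Arg3, Arg7 → +2.
Negative (D, E): Glu2, Glu4, Glu6, Glu10, Asp12, Glu14 → −6.
Net charge = (+2) + (−6) = −4.

-4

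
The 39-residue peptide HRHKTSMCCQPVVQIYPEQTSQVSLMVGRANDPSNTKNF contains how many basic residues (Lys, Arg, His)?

Matching residues: H1, R2, H3, K4, R29, K37.

6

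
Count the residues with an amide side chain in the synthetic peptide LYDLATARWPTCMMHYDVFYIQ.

1

Asparagine (N) and glutamine (Q) have uncharged amide side chains.
Matching residues: Q22.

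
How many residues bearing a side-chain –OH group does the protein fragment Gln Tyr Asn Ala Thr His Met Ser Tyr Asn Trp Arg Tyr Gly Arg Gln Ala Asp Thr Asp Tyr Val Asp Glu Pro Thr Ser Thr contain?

10

Serine (S), threonine (T), and tyrosine (Y) each carry a hydroxyl group on the side chain.
Matching residues: Tyr2, Thr5, Ser8, Tyr9, Tyr13, Thr19, Tyr21, Thr26, Ser27, Thr28.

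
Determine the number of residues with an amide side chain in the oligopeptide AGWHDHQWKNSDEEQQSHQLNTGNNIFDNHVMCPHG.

9

The amide-side-chain residues are Asn (N) and Gln (Q).
Matching residues: Q7, N10, Q15, Q16, Q19, N21, N24, N25, N29.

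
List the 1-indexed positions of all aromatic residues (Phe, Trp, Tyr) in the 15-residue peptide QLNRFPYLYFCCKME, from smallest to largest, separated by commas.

5, 7, 9, 10

Matching residues: F5, Y7, Y9, F10.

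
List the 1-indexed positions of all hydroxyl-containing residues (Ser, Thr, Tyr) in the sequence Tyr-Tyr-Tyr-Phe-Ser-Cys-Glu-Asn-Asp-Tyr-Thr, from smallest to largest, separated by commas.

1, 2, 3, 5, 10, 11

Matching residues: Tyr1, Tyr2, Tyr3, Ser5, Tyr10, Thr11.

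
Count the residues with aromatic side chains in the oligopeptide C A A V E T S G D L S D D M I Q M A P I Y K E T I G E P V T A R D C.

1

F, W, and Y each carry an aromatic ring on the side chain.
Matching residues: Y21.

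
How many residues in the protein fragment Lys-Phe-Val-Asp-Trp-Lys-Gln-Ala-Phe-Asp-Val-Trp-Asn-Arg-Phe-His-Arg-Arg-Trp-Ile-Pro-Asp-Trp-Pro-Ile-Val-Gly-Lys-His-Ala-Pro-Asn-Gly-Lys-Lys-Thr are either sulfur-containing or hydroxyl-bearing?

Sulfur-containing: C, M. Hydroxyl-bearing: S, T, Y.
Sulfur-containing residues here: none (0).
Hydroxyl-bearing residues here: Thr36 (1).
The two groups share no amino acid, so total = 0 + 1 = 1.

1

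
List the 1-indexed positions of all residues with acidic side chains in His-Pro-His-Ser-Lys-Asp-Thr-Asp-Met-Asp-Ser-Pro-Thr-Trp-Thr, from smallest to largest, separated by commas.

6, 8, 10

The acidic residues are Asp (D) and Glu (E), whose side chains end in a carboxylate group.
Matching residues: Asp6, Asp8, Asp10.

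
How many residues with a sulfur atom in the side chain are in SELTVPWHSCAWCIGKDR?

2

Only Cys (C) and Met (M) have a sulfur atom in the side chain.
Matching residues: C10, C13.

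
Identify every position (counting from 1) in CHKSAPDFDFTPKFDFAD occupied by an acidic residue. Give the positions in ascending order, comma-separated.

The acidic residues are Asp (D) and Glu (E), whose side chains end in a carboxylate group.
Matching residues: D7, D9, D15, D18.

7, 9, 15, 18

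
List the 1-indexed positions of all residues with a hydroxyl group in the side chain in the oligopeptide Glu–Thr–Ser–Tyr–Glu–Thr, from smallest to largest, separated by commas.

Serine (S), threonine (T), and tyrosine (Y) each carry a hydroxyl group on the side chain.
Matching residues: Thr2, Ser3, Tyr4, Thr6.

2, 3, 4, 6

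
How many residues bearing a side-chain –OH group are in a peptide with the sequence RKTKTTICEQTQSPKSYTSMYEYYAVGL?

12

The –OH-bearing residues are Ser, Thr (aliphatic alcohols), and Tyr (phenol).
Matching residues: T3, T5, T6, T11, S13, S16, Y17, T18, S19, Y21, Y23, Y24.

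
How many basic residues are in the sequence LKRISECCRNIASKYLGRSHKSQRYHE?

9

Lysine (K), arginine (R), and histidine (H) have basic, nitrogen-containing side chains.
Matching residues: K2, R3, R9, K14, R18, H20, K21, R24, H26.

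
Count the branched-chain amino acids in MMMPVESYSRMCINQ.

2

Valine (V), leucine (L), and isoleucine (I) are the branched-chain amino acids.
Matching residues: V5, I13.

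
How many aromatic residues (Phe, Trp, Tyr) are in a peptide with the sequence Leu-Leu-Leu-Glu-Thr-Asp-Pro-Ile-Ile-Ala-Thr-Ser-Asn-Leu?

None of the 14 residues belong to this group.

0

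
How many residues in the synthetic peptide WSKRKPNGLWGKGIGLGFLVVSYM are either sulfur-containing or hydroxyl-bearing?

4

Sulfur-containing: C, M. Hydroxyl-bearing: S, T, Y.
Sulfur-containing residues here: M24 (1).
Hydroxyl-bearing residues here: S2, S22, Y23 (3).
The two groups share no amino acid, so total = 1 + 3 = 4.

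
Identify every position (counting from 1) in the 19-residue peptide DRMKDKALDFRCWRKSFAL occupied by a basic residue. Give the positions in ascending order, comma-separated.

The basic amino acids are Lys (K), Arg (R), and His (H).
Matching residues: R2, K4, K6, R11, R14, K15.

2, 4, 6, 11, 14, 15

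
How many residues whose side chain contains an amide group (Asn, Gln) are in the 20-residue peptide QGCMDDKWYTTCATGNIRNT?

3

Matching residues: Q1, N16, N19.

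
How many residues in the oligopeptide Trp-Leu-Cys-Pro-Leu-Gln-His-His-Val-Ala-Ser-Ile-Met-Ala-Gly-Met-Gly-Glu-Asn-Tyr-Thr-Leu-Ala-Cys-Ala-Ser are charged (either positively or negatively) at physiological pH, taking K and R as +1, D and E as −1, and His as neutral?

1

Charged side chains at pH ~7.4: K, R (positive); D, E (negative).
Matching residues: Glu18.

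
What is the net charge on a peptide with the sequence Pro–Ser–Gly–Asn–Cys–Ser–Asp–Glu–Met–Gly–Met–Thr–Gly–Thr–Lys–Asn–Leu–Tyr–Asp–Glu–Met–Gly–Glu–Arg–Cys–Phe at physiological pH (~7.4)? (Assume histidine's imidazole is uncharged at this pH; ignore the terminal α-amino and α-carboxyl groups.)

At pH ~7.4 the Lys and Arg side chains are protonated (+1), the Asp and Glu side chains are deprotonated (−1), and with His taken as neutral all other side chains carry no charge.
Positive (K, R): Lys15, Arg24 → +2.
Negative (D, E): Asp7, Glu8, Asp19, Glu20, Glu23 → −5.
Net charge = (+2) + (−5) = −3.

-3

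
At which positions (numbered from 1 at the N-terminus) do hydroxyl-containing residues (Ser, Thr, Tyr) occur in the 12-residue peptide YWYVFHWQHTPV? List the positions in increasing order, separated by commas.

1, 3, 10

Matching residues: Y1, Y3, T10.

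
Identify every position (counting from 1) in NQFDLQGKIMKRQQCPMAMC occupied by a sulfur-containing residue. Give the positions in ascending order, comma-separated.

Cysteine (C, thiol) and methionine (M, thioether) are the two sulfur-containing amino acids.
Matching residues: M10, C15, M17, M19, C20.

10, 15, 17, 19, 20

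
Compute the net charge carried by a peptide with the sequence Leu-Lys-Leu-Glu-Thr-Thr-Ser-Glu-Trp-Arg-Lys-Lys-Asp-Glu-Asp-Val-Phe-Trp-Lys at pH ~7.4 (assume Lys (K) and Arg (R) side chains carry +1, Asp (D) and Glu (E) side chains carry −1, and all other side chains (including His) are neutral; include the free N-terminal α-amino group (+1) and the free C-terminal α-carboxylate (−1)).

Positive (K, R): Lys2, Arg10, Lys11, Lys12, Lys19 → +5.
Negative (D, E): Glu4, Glu8, Asp13, Glu14, Asp15 → −5.
The N-terminus (+1) and C-terminus (−1) cancel.
Net charge = (+5) + (−5) = 0.

0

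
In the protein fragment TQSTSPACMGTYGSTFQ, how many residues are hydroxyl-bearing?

Serine (S), threonine (T), and tyrosine (Y) each carry a hydroxyl group on the side chain.
Matching residues: T1, S3, T4, S5, T11, Y12, S14, T15.

8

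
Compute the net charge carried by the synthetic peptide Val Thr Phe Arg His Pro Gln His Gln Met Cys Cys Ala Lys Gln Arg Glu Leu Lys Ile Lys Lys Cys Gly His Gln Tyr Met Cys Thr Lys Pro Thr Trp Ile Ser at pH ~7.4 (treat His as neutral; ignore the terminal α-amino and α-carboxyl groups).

At pH ~7.4 the Lys and Arg side chains are protonated (+1), the Asp and Glu side chains are deprotonated (−1), and with His taken as neutral all other side chains carry no charge.
Positive (K, R): Arg4, Lys14, Arg16, Lys19, Lys21, Lys22, Lys31 → +7.
Negative (D, E): Glu17 → −1.
Net charge = (+7) + (−1) = +6.

+6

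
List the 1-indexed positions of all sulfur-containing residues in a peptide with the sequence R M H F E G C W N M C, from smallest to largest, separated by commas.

Only Cys (C) and Met (M) have a sulfur atom in the side chain.
Matching residues: M2, C7, M10, C11.

2, 7, 10, 11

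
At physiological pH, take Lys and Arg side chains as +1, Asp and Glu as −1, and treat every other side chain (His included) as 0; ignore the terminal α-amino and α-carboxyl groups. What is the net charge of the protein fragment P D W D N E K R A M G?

Positive (K, R): K7, R8 → +2.
Negative (D, E): D2, D4, E6 → −3.
Net charge = (+2) + (−3) = −1.

-1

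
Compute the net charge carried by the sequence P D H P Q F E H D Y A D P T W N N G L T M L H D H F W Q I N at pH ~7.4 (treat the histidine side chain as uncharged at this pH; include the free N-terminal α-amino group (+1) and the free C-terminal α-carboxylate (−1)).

-5

At pH ~7.4 the Lys and Arg side chains are protonated (+1), the Asp and Glu side chains are deprotonated (−1), and with His taken as neutral all other side chains carry no charge.
Positive (K, R): none → +0.
Negative (D, E): D2, E7, D9, D12, D24 → −5.
The N-terminus (+1) and C-terminus (−1) cancel.
Net charge = (+0) + (−5) = −5.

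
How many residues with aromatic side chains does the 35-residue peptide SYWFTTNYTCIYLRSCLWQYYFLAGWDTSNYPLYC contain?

The aromatic amino acids are Phe (F, benzyl), Trp (W, indole), and Tyr (Y, phenol).
Matching residues: Y2, W3, F4, Y8, Y12, W18, Y20, Y21, F22, W26, Y31, Y34.

12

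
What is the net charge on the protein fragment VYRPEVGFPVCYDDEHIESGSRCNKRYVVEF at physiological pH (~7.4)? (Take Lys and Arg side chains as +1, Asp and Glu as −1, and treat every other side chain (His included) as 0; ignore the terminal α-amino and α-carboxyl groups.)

-2

Positive (K, R): R3, R22, K25, R26 → +4.
Negative (D, E): E5, D13, D14, E15, E18, E30 → −6.
Net charge = (+4) + (−6) = −2.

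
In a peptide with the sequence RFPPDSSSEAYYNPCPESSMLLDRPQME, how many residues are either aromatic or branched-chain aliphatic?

5

Aromatic: F, W, Y. Branched-chain aliphatic: I, L, V.
Aromatic residues here: F2, Y11, Y12 (3).
Branched-chain aliphatic residues here: L21, L22 (2).
The two groups share no amino acid, so total = 3 + 2 = 5.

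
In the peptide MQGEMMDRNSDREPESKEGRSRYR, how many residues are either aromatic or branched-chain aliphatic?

Aromatic: F, W, Y. Branched-chain aliphatic: I, L, V.
Aromatic residues here: Y23 (1).
Branched-chain aliphatic residues here: none (0).
The two groups share no amino acid, so total = 1 + 0 = 1.

1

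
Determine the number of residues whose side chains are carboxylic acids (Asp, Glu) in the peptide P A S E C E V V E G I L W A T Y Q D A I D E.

Matching residues: E4, E6, E9, D18, D21, E22.

6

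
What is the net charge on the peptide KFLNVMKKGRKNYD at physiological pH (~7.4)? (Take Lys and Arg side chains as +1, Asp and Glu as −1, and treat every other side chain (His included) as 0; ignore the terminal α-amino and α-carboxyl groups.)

Positive (K, R): K1, K7, K8, R10, K11 → +5.
Negative (D, E): D14 → −1.
Net charge = (+5) + (−1) = +4.

+4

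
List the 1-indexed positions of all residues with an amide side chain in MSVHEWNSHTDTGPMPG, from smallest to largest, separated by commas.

7

Only N (asparagine) and Q (glutamine) carry a side-chain carboxamide.
Matching residues: N7.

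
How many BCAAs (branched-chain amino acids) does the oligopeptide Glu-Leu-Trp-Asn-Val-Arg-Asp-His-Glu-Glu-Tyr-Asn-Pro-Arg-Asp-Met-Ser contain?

Valine (V), leucine (L), and isoleucine (I) are the branched-chain amino acids.
Matching residues: Leu2, Val5.

2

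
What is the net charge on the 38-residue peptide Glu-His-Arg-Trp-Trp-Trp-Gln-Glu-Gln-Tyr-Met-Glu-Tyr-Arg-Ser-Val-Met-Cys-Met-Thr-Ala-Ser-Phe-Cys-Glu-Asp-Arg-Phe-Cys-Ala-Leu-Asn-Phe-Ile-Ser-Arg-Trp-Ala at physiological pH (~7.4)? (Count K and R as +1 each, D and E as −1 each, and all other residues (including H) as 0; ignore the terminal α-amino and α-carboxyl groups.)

Positive (K, R): Arg3, Arg14, Arg27, Arg36 → +4.
Negative (D, E): Glu1, Glu8, Glu12, Glu25, Asp26 → −5.
Net charge = (+4) + (−5) = −1.

-1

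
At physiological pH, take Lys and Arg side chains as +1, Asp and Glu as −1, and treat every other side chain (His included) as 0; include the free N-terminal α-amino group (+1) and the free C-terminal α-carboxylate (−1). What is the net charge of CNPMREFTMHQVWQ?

0

Positive (K, R): R5 → +1.
Negative (D, E): E6 → −1.
The N-terminus (+1) and C-terminus (−1) cancel.
Net charge = (+1) + (−1) = 0.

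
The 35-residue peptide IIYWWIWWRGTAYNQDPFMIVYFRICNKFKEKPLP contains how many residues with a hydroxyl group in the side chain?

S, T, and Y are the three residues with a side-chain hydroxyl.
Matching residues: Y3, T11, Y13, Y22.

4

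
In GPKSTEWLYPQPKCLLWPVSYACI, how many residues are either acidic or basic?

3

Acidic: D, E. Basic: H, K, R.
Acidic residues here: E6 (1).
Basic residues here: K3, K13 (2).
The two groups share no amino acid, so total = 1 + 2 = 3.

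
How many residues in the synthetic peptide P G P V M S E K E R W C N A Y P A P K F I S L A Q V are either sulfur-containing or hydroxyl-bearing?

5

Sulfur-containing: C, M. Hydroxyl-bearing: S, T, Y.
Sulfur-containing residues here: M5, C12 (2).
Hydroxyl-bearing residues here: S6, Y15, S22 (3).
The two groups share no amino acid, so total = 2 + 3 = 5.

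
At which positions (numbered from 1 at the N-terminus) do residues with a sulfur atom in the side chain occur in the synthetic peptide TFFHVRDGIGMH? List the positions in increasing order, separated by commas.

11

The sulfur-bearing residues are cysteine (–SH) and methionine (–S–CH₃).
Matching residues: M11.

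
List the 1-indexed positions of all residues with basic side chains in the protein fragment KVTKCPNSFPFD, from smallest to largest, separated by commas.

K, R, and H are the three residues with basic side chains (ε-amine, guanidinium, and imidazole respectively).
Matching residues: K1, K4.

1, 4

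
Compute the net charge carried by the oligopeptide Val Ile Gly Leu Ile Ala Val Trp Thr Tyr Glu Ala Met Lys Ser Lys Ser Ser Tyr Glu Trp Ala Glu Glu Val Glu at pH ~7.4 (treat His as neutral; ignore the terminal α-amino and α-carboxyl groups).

-3

At pH ~7.4 the Lys and Arg side chains are protonated (+1), the Asp and Glu side chains are deprotonated (−1), and with His taken as neutral all other side chains carry no charge.
Positive (K, R): Lys14, Lys16 → +2.
Negative (D, E): Glu11, Glu20, Glu23, Glu24, Glu26 → −5.
Net charge = (+2) + (−5) = −3.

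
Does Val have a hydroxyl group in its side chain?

No

The –OH-bearing residues are Ser, Thr (aliphatic alcohols), and Tyr (phenol).
Valine is not in this group.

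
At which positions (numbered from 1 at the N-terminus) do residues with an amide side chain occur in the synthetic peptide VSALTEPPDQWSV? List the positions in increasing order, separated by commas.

Only N (asparagine) and Q (glutamine) carry a side-chain carboxamide.
Matching residues: Q10.

10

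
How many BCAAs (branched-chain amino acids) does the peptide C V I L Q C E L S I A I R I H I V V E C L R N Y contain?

11

The BCAAs are Val, Leu, and Ile — aliphatic side chains with a branch point.
Matching residues: V2, I3, L4, L8, I10, I12, I14, I16, V17, V18, L21.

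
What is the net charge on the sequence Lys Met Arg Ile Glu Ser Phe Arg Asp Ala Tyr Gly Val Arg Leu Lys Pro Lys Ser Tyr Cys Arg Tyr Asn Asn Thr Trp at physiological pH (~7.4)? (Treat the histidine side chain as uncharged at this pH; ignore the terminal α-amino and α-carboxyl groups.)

+5

At pH ~7.4 the Lys and Arg side chains are protonated (+1), the Asp and Glu side chains are deprotonated (−1), and with His taken as neutral all other side chains carry no charge.
Positive (K, R): Lys1, Arg3, Arg8, Arg14, Lys16, Lys18, Arg22 → +7.
Negative (D, E): Glu5, Asp9 → −2.
Net charge = (+7) + (−2) = +5.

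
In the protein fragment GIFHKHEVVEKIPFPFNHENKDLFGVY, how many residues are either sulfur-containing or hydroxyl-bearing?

1

Sulfur-containing: C, M. Hydroxyl-bearing: S, T, Y.
Sulfur-containing residues here: none (0).
Hydroxyl-bearing residues here: Y27 (1).
The two groups share no amino acid, so total = 0 + 1 = 1.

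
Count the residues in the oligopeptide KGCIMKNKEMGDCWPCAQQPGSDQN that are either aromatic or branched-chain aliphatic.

2

Aromatic: F, W, Y. Branched-chain aliphatic: I, L, V.
Aromatic residues here: W14 (1).
Branched-chain aliphatic residues here: I4 (1).
The two groups share no amino acid, so total = 1 + 1 = 2.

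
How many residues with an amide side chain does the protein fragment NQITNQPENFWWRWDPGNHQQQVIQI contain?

10

The amide-side-chain residues are Asn (N) and Gln (Q).
Matching residues: N1, Q2, N5, Q6, N9, N18, Q20, Q21, Q22, Q25.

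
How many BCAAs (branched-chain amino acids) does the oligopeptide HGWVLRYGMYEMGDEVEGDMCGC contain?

Valine (V), leucine (L), and isoleucine (I) are the branched-chain amino acids.
Matching residues: V4, L5, V16.

3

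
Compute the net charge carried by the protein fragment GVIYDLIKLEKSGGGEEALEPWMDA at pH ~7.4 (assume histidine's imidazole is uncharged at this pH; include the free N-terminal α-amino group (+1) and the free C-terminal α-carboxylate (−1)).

Near pH 7.4, K and R contribute +1 each, D and E contribute −1 each, and every other side chain (His included, as stated) is uncharged.
Positive (K, R): K8, K11 → +2.
Negative (D, E): D5, E10, E16, E17, E20, D24 → −6.
The N-terminus (+1) and C-terminus (−1) cancel.
Net charge = (+2) + (−6) = −4.

-4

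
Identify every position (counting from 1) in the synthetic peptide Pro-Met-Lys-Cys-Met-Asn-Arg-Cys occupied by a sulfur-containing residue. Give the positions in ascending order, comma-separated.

2, 4, 5, 8

Matching residues: Met2, Cys4, Met5, Cys8.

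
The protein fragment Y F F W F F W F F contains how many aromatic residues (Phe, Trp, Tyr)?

Matching residues: Y1, F2, F3, W4, F5, F6, W7, F8, F9.

9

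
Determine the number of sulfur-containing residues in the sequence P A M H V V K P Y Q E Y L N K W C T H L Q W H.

The sulfur-bearing residues are cysteine (–SH) and methionine (–S–CH₃).
Matching residues: M3, C17.

2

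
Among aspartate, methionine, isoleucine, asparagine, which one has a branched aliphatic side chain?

Valine (V), leucine (L), and isoleucine (I) are the branched-chain amino acids.
Of the listed options, only isoleucine belongs to this group.

isoleucine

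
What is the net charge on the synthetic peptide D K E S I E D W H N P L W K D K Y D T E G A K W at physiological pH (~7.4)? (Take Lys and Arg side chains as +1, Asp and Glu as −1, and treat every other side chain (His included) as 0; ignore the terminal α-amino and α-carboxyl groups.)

-3

Positive (K, R): K2, K14, K16, K23 → +4.
Negative (D, E): D1, E3, E6, D7, D15, D18, E20 → −7.
Net charge = (+4) + (−7) = −3.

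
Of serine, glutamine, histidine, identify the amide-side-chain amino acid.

glutamine

The amide-side-chain residues are Asn (N) and Gln (Q).
Of the listed options, only glutamine belongs to this group.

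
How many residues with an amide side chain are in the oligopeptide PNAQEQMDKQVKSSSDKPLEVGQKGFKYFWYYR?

Only N (asparagine) and Q (glutamine) carry a side-chain carboxamide.
Matching residues: N2, Q4, Q6, Q10, Q23.

5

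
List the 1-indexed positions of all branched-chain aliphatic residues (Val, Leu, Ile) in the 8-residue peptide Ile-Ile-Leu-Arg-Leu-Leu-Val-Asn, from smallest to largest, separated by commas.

Matching residues: Ile1, Ile2, Leu3, Leu5, Leu6, Val7.

1, 2, 3, 5, 6, 7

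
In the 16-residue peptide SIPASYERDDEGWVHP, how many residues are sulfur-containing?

0

Only Cys (C) and Met (M) have a sulfur atom in the side chain.
None of the 16 residues belong to this group.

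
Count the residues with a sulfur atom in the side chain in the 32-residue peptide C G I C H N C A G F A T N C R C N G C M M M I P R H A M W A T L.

10

The sulfur-bearing residues are cysteine (–SH) and methionine (–S–CH₃).
Matching residues: C1, C4, C7, C14, C16, C19, M20, M21, M22, M28.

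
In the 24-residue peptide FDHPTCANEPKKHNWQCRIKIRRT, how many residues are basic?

8

Lysine (K), arginine (R), and histidine (H) have basic, nitrogen-containing side chains.
Matching residues: H3, K11, K12, H13, R18, K20, R22, R23.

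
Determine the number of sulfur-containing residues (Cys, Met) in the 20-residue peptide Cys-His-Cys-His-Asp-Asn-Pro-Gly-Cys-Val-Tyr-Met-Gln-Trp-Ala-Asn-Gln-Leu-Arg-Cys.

Matching residues: Cys1, Cys3, Cys9, Met12, Cys20.

5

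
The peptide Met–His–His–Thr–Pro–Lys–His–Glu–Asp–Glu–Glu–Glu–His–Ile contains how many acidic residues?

Only D (aspartate) and E (glutamate) carry a side-chain carboxylic acid.
Matching residues: Glu8, Asp9, Glu10, Glu11, Glu12.

5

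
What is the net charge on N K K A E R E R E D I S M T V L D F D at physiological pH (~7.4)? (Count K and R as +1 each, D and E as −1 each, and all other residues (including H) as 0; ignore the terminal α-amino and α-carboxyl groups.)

-2

Positive (K, R): K2, K3, R6, R8 → +4.
Negative (D, E): E5, E7, E9, D10, D17, D19 → −6.
Net charge = (+4) + (−6) = −2.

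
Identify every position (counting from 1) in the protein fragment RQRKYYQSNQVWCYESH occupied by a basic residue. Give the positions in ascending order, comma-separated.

Matching residues: R1, R3, K4, H17.

1, 3, 4, 17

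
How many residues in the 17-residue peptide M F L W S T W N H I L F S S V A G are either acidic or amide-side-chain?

1

Acidic: D, E. Amide-side-chain: N, Q.
Acidic residues here: none (0).
Amide-side-chain residues here: N8 (1).
The two groups share no amino acid, so total = 0 + 1 = 1.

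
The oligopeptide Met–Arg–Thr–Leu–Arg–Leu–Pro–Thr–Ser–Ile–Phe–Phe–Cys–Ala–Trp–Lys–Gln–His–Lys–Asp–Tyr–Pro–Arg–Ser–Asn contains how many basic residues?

Lysine (K), arginine (R), and histidine (H) have basic, nitrogen-containing side chains.
Matching residues: Arg2, Arg5, Lys16, His18, Lys19, Arg23.

6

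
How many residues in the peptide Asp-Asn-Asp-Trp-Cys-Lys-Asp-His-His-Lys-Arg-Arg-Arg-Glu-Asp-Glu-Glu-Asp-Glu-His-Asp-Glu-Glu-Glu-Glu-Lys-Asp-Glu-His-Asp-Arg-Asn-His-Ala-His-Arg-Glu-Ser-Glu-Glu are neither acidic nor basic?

Acidic: D, E. Basic: K, R, H. All other residues are neither.
Matching residues: Asn2, Trp4, Cys5, Asn32, Ala34, Ser38.

6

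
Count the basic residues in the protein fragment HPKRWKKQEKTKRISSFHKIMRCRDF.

K, R, and H are the three residues with basic side chains (ε-amine, guanidinium, and imidazole respectively).
Matching residues: H1, K3, R4, K6, K7, K10, K12, R13, H18, K19, R22, R24.

12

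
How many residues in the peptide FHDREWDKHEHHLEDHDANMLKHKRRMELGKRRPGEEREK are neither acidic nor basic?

Acidic: D, E. Basic: K, R, H. All other residues are neither.
Matching residues: F1, W6, L13, A18, N19, M20, L21, M27, L29, G30, P34, G35.

12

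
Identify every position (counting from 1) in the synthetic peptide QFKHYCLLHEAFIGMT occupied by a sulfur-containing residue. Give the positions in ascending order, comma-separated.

Cysteine (C, thiol) and methionine (M, thioether) are the two sulfur-containing amino acids.
Matching residues: C6, M15.

6, 15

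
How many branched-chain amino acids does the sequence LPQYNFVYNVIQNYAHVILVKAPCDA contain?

8

V, L, and I make up the branched-chain aliphatic group.
Matching residues: L1, V7, V10, I11, V17, I18, L19, V20.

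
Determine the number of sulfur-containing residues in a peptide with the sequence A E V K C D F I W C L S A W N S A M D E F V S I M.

4

Cysteine (C, thiol) and methionine (M, thioether) are the two sulfur-containing amino acids.
Matching residues: C5, C10, M18, M25.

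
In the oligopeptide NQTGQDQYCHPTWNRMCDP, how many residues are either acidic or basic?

4

Acidic: D, E. Basic: H, K, R.
Acidic residues here: D6, D18 (2).
Basic residues here: H10, R15 (2).
The two groups share no amino acid, so total = 2 + 2 = 4.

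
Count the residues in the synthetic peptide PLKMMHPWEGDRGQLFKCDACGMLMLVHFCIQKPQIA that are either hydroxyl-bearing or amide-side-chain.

3

Hydroxyl-bearing: S, T, Y. Amide-side-chain: N, Q.
Hydroxyl-bearing residues here: none (0).
Amide-side-chain residues here: Q14, Q32, Q35 (3).
The two groups share no amino acid, so total = 0 + 3 = 3.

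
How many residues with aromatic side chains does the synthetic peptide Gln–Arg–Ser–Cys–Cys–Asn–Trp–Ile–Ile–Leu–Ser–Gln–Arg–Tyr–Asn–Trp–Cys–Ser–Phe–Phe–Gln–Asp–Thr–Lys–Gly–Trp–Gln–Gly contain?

6

F, W, and Y each carry an aromatic ring on the side chain.
Matching residues: Trp7, Tyr14, Trp16, Phe19, Phe20, Trp26.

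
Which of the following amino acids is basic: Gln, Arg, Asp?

Arg

Lysine (K), arginine (R), and histidine (H) have basic, nitrogen-containing side chains.
Of the listed options, only Arg belongs to this group.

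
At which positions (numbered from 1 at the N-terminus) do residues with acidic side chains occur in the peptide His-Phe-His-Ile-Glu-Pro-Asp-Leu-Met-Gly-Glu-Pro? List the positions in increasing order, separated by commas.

5, 7, 11

Aspartate (D) and glutamate (E) have carboxylic-acid side chains and are the acidic amino acids.
Matching residues: Glu5, Asp7, Glu11.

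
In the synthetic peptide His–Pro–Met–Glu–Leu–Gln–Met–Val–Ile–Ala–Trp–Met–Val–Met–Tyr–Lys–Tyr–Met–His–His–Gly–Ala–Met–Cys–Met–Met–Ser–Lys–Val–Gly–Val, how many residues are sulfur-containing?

9

Only Cys (C) and Met (M) have a sulfur atom in the side chain.
Matching residues: Met3, Met7, Met12, Met14, Met18, Met23, Cys24, Met25, Met26.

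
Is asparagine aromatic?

Phenylalanine (F), tryptophan (W), and tyrosine (Y) have aromatic ring side chains.
Asparagine is not in this group.

No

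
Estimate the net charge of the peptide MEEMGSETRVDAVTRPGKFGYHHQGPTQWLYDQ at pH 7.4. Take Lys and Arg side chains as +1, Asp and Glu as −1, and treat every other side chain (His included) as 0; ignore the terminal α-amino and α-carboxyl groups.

-2

Positive (K, R): R9, R15, K18 → +3.
Negative (D, E): E2, E3, E7, D11, D32 → −5.
Net charge = (+3) + (−5) = −2.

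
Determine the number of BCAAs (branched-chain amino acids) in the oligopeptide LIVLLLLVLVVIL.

13

The BCAAs are Val, Leu, and Ile — aliphatic side chains with a branch point.
Matching residues: L1, I2, V3, L4, L5, L6, L7, V8, L9, V10, V11, I12, L13.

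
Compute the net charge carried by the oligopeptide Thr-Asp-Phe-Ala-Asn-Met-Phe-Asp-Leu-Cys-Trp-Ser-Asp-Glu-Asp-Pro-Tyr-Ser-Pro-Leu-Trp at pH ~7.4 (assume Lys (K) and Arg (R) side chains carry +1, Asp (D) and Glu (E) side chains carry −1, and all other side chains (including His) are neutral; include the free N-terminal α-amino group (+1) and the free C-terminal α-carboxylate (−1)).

Positive (K, R): none → +0.
Negative (D, E): Asp2, Asp8, Asp13, Glu14, Asp15 → −5.
The N-terminus (+1) and C-terminus (−1) cancel.
Net charge = (+0) + (−5) = −5.

-5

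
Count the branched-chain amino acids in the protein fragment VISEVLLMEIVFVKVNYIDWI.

11

The BCAAs are Val, Leu, and Ile — aliphatic side chains with a branch point.
Matching residues: V1, I2, V5, L6, L7, I10, V11, V13, V15, I18, I21.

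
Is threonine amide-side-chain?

No

Asparagine (N) and glutamine (Q) have uncharged amide side chains.
Threonine is not in this group.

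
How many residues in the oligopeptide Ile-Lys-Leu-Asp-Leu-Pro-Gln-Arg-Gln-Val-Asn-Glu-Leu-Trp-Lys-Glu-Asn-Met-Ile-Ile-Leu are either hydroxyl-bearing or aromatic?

1

Hydroxyl-bearing: S, T, Y. Aromatic: F, W, Y.
Hydroxyl-bearing residues here: none (0).
Aromatic residues here: Trp14 (1).
(Y belongs to both groups, but none appear in this sequence.) Total = 0 + 1 = 1.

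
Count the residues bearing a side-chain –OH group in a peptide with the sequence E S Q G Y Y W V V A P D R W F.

Serine (S), threonine (T), and tyrosine (Y) each carry a hydroxyl group on the side chain.
Matching residues: S2, Y5, Y6.

3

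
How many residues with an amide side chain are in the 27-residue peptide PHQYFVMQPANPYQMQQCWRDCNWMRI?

7

Asparagine (N) and glutamine (Q) have uncharged amide side chains.
Matching residues: Q3, Q8, N11, Q14, Q16, Q17, N23.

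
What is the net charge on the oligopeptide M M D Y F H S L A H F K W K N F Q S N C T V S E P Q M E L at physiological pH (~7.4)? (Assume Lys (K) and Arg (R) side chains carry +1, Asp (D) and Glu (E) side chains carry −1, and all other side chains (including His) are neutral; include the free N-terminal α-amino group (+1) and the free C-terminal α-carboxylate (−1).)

-1

Positive (K, R): K12, K14 → +2.
Negative (D, E): D3, E24, E28 → −3.
The N-terminus (+1) and C-terminus (−1) cancel.
Net charge = (+2) + (−3) = −1.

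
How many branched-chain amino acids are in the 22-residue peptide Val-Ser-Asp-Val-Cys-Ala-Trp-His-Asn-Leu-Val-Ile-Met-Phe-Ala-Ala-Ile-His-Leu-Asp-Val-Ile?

V, L, and I make up the branched-chain aliphatic group.
Matching residues: Val1, Val4, Leu10, Val11, Ile12, Ile17, Leu19, Val21, Ile22.

9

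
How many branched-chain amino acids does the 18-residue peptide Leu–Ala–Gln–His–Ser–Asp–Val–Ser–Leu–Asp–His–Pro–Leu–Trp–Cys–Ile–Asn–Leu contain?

The BCAAs are Val, Leu, and Ile — aliphatic side chains with a branch point.
Matching residues: Leu1, Val7, Leu9, Leu13, Ile16, Leu18.

6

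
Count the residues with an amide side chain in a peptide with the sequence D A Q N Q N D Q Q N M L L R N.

The amide-side-chain residues are Asn (N) and Gln (Q).
Matching residues: Q3, N4, Q5, N6, Q8, Q9, N10, N15.

8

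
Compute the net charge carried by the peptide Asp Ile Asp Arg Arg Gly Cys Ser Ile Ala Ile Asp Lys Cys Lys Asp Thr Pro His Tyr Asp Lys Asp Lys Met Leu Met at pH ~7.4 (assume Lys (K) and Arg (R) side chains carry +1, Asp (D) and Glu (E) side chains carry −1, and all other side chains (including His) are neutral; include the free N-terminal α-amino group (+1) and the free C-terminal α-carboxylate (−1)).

0

Positive (K, R): Arg4, Arg5, Lys13, Lys15, Lys22, Lys24 → +6.
Negative (D, E): Asp1, Asp3, Asp12, Asp16, Asp21, Asp23 → −6.
The N-terminus (+1) and C-terminus (−1) cancel.
Net charge = (+6) + (−6) = 0.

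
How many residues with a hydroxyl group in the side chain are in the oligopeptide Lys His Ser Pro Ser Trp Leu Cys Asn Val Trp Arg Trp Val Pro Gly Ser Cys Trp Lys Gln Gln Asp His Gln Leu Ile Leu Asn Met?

The –OH-bearing residues are Ser, Thr (aliphatic alcohols), and Tyr (phenol).
Matching residues: Ser3, Ser5, Ser17.

3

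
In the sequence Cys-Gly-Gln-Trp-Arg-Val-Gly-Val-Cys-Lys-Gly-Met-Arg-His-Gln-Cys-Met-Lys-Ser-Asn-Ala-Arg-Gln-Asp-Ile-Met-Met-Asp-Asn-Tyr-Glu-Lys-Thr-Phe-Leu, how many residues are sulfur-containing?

7

The sulfur-bearing residues are cysteine (–SH) and methionine (–S–CH₃).
Matching residues: Cys1, Cys9, Met12, Cys16, Met17, Met26, Met27.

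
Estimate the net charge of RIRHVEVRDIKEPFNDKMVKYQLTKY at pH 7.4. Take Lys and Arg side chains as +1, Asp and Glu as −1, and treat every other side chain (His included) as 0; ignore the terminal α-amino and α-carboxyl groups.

+3

Positive (K, R): R1, R3, R8, K11, K17, K20, K25 → +7.
Negative (D, E): E6, D9, E12, D16 → −4.
Net charge = (+7) + (−4) = +3.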